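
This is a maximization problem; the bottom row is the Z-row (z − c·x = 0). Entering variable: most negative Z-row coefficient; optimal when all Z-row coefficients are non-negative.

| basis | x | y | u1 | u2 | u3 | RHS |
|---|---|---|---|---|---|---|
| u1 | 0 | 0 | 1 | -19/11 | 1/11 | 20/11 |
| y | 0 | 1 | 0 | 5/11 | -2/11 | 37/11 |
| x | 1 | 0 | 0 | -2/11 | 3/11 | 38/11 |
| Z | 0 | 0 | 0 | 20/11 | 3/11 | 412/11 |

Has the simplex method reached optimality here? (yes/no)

yes

Every Z-row coefficient is ≥ 0, so the tableau is optimal.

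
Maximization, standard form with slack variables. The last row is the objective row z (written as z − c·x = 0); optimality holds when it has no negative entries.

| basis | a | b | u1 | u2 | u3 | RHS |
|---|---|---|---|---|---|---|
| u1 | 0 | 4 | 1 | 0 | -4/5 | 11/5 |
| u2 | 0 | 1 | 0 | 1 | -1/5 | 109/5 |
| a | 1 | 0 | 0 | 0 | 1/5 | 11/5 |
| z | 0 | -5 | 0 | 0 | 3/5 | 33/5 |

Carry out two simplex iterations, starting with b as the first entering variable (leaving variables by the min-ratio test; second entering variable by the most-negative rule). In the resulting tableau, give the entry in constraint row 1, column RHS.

Ratio test on column b — row 1: (11/5)/4 = 11/20; row 2: (109/5)/1 = 109/5; row 3: entry 0 ≤ 0. Minimum is 11/20 at row 1 (u1 leaves); pivot element 4.
Divide row 1 by 4; eliminate column b from the other rows.
Second iteration: most negative z-row entry is -2/5 in column u3, so u3 enters.
Ratio test on column u3 — row 1: entry -1/5 ≤ 0; row 2: entry 0 ≤ 0; row 3: (11/5)/(1/5) = 11. Minimum is 11 at row 3 (a leaves); pivot element 1/5.
Divide row 3 by 1/5; eliminate column u3 from the other rows.
After both pivots, the entry at constraint row 1, column RHS is 11/4.

11/4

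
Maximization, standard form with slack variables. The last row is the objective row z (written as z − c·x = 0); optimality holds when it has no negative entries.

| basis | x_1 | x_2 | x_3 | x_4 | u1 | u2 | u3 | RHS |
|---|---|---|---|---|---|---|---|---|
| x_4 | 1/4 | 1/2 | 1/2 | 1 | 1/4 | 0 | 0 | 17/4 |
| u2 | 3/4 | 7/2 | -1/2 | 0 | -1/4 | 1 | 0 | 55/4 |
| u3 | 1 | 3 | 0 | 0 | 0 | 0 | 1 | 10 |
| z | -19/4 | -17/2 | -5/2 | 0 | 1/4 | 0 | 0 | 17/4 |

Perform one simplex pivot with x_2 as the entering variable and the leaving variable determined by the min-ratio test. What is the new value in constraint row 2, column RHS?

25/12

Ratio test on column x_2 — row 1: (17/4)/(1/2) = 17/2; row 2: (55/4)/(7/2) = 55/14; row 3: 10/3 = 10/3. Minimum is 10/3 at row 3 (u3 leaves); pivot element 3.
Divide row 3 by 3; eliminate column x_2 from the other rows.
Row 2 update in column RHS: 55/4 − (7/2)·(10/3) = 25/12.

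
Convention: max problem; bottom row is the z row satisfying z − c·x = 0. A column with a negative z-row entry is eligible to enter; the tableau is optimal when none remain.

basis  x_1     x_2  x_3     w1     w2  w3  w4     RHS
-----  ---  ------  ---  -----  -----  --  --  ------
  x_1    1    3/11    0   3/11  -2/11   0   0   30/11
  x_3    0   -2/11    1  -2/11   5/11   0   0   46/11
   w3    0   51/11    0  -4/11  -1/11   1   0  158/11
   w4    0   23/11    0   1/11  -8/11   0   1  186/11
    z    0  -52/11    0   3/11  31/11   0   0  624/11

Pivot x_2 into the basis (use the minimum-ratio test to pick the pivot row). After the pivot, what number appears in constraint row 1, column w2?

-3/17

Ratio test on column x_2 — row 1: (30/11)/(3/11) = 10; row 2: entry -2/11 ≤ 0; row 3: (158/11)/(51/11) = 158/51; row 4: (186/11)/(23/11) = 186/23. Minimum is 158/51 at row 3 (w3 leaves); pivot element 51/11.
Divide row 3 by 51/11; eliminate column x_2 from the other rows.
Row 1 update in column w2: -2/11 − (3/11)·(-1/51) = -3/17.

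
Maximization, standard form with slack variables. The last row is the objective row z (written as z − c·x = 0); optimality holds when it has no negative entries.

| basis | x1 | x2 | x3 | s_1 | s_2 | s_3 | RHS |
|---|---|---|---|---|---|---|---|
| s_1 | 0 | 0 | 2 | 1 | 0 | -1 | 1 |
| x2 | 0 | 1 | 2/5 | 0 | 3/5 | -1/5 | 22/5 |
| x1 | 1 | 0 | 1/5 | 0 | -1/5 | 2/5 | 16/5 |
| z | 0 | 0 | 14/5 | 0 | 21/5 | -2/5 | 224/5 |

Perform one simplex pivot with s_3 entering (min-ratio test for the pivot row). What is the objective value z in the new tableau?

Ratio test on column s_3 — row 1: entry -1 ≤ 0; row 2: entry -1/5 ≤ 0; row 3: (16/5)/(2/5) = 8. Minimum is 8 at row 3 (x1 leaves); pivot element 2/5.
Pivot on row 3; the z-row RHS becomes 224/5 − (-2/5)·8 = 48.

48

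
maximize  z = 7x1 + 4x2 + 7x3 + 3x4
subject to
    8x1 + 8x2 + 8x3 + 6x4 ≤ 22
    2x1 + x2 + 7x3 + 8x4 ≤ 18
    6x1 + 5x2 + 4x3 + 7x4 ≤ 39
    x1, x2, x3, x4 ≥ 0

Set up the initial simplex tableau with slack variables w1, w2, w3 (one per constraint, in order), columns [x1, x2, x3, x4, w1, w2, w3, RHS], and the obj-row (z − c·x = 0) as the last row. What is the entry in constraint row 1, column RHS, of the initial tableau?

The RHS of constraint 1 is b_1 = 22.

22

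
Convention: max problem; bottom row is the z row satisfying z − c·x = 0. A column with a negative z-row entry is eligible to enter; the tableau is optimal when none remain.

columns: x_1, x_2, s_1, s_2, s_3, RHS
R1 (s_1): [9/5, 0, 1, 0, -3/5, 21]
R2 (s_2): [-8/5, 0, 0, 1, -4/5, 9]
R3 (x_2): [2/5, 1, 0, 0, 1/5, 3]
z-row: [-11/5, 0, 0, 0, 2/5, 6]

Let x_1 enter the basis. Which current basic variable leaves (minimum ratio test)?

x_2

Column x_1 entries and ratios — s_1: 21/(9/5) = 35/3; s_2: -8/5 ≤ 0, skip; x_2: 3/(2/5) = 15/2.
Smallest ratio is 15/2 in the row of x_2, so x_2 leaves.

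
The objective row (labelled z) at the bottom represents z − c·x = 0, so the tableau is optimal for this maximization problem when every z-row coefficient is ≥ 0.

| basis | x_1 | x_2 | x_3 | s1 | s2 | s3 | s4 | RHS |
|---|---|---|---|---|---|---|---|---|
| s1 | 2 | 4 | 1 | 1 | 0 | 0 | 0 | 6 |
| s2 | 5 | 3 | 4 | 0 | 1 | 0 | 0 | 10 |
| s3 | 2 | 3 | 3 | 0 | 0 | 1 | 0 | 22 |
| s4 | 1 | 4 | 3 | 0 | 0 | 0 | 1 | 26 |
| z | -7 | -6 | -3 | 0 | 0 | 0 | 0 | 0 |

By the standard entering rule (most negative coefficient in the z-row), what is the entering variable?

x_1

Negative z-row entries: x_1: -7, x_2: -6, x_3: -3.
The most negative is -7 in column x_1, so x_1 enters.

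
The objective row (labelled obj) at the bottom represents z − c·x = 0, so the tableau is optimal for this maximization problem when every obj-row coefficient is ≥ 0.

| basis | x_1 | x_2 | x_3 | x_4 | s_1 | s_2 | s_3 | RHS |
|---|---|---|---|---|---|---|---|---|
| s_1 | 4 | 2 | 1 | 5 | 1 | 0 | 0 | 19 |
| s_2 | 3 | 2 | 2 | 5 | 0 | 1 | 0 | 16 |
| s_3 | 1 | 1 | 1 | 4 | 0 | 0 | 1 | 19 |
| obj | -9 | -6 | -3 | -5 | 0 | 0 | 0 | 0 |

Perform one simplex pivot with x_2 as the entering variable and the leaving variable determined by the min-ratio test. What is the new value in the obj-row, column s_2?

3

Ratio test on column x_2 — row 1: 19/2 = 19/2; row 2: 16/2 = 8; row 3: 19/1 = 19. Minimum is 8 at row 2 (s_2 leaves); pivot element 2.
Divide row 2 by 2; eliminate column x_2 from the other rows.
obj-row update in column s_2: 0 − (-6)·(1/2) = 3.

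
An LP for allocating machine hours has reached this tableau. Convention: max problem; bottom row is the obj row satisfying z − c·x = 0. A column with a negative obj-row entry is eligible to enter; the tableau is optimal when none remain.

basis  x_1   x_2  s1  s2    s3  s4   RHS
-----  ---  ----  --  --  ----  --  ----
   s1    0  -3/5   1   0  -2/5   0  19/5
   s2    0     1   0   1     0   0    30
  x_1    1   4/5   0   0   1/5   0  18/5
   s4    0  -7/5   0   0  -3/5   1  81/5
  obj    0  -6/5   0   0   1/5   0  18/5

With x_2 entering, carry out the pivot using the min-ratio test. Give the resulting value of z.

Ratio test on column x_2 — row 1: entry -3/5 ≤ 0; row 2: 30/1 = 30; row 3: (18/5)/(4/5) = 9/2; row 4: entry -7/5 ≤ 0. Minimum is 9/2 at row 3 (x_1 leaves); pivot element 4/5.
Pivot on row 3; the obj-row RHS becomes 18/5 − (-6/5)·(9/2) = 9.

9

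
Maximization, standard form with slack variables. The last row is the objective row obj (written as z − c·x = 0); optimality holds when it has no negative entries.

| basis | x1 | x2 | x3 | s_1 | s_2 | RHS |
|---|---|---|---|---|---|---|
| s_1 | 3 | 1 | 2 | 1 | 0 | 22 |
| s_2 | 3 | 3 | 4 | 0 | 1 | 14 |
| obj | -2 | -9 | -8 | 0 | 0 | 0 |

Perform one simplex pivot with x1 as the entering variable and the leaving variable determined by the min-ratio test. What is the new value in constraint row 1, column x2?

-2

Ratio test on column x1 — row 1: 22/3 = 22/3; row 2: 14/3 = 14/3. Minimum is 14/3 at row 2 (s_2 leaves); pivot element 3.
Divide row 2 by 3; eliminate column x1 from the other rows.
Row 1 update in column x2: 1 − 3·1 = -2.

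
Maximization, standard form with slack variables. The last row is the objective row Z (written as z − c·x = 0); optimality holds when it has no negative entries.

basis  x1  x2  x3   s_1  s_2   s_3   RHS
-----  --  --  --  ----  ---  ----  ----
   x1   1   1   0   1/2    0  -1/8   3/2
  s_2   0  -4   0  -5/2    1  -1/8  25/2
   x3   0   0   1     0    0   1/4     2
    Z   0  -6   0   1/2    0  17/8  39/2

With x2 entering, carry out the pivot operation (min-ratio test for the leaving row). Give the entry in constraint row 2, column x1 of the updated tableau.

Ratio test on column x2 — row 1: (3/2)/1 = 3/2; row 2: entry -4 ≤ 0; row 3: entry 0 ≤ 0. Minimum is 3/2 at row 1 (x1 leaves); pivot element 1.
Divide row 1 by 1; eliminate column x2 from the other rows.
Row 2 update in column x1: 0 − (-4)·1 = 4.

4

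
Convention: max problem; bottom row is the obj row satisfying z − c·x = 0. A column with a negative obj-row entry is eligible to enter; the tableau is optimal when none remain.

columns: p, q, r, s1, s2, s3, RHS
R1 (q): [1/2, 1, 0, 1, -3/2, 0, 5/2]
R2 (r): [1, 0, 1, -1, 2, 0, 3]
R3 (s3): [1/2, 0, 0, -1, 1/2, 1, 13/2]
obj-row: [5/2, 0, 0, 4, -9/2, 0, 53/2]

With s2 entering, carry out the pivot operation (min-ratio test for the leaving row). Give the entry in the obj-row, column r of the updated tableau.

9/4

Ratio test on column s2 — row 1: entry -3/2 ≤ 0; row 2: 3/2 = 3/2; row 3: (13/2)/(1/2) = 13. Minimum is 3/2 at row 2 (r leaves); pivot element 2.
Divide row 2 by 2; eliminate column s2 from the other rows.
obj-row update in column r: 0 − (-9/2)·(1/2) = 9/4.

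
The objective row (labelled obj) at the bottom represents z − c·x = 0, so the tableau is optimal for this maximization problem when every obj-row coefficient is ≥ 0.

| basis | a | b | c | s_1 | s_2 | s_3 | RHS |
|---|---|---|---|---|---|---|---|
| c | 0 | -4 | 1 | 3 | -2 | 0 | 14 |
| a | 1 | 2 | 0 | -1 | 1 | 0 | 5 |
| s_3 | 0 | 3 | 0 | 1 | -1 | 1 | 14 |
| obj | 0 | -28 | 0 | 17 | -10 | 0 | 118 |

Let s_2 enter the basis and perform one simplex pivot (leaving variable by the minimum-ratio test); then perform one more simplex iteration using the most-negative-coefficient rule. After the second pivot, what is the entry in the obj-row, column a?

Ratio test on column s_2 — row 1: entry -2 ≤ 0; row 2: 5/1 = 5; row 3: entry -1 ≤ 0. Minimum is 5 at row 2 (a leaves); pivot element 1.
Divide row 2 by 1; eliminate column s_2 from the other rows.
Second iteration: most negative obj-row entry is -8 in column b, so b enters.
Ratio test on column b — row 1: entry 0 ≤ 0; row 2: 5/2 = 5/2; row 3: 19/5 = 19/5. Minimum is 5/2 at row 2 (s_2 leaves); pivot element 2.
Divide row 2 by 2; eliminate column b from the other rows.
After both pivots, the entry at the obj-row, column a is 14.

14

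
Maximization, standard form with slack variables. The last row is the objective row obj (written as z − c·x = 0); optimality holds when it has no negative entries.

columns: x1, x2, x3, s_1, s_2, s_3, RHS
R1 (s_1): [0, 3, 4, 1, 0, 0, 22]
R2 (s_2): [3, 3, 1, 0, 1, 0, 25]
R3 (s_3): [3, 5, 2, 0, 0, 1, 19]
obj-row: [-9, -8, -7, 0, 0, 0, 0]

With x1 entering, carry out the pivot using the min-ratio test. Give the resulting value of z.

57

Ratio test on column x1 — row 1: entry 0 ≤ 0; row 2: 25/3 = 25/3; row 3: 19/3 = 19/3. Minimum is 19/3 at row 3 (s_3 leaves); pivot element 3.
Pivot on row 3; the obj-row RHS becomes 0 − (-9)·(19/3) = 57.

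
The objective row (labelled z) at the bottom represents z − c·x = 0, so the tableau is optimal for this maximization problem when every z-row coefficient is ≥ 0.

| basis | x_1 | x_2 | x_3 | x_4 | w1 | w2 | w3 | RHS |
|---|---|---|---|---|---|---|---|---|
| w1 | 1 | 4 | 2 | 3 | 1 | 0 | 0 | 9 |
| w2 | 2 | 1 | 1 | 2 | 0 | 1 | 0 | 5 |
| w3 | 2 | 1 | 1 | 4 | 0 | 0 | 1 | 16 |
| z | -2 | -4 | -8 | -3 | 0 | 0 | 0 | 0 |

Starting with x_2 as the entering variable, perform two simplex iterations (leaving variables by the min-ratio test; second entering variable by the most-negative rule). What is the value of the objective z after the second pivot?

Ratio test on column x_2 — row 1: 9/4 = 9/4; row 2: 5/1 = 5; row 3: 16/1 = 16. Minimum is 9/4 at row 1 (w1 leaves); pivot element 4.
Pivot on row 1; the z-row RHS becomes 0 − (-4)·(9/4) = 9.
Next entering variable (most negative z-row entry -6): x_3.
Ratio test on column x_3 — row 1: (9/4)/(1/2) = 9/2; row 2: (11/4)/(1/2) = 11/2; row 3: (55/4)/(1/2) = 55/2. Minimum is 9/2 at row 1 (x_2 leaves); pivot element 1/2.
After the second pivot the z-row RHS is 9 − (-6)·(9/2) = 36.

36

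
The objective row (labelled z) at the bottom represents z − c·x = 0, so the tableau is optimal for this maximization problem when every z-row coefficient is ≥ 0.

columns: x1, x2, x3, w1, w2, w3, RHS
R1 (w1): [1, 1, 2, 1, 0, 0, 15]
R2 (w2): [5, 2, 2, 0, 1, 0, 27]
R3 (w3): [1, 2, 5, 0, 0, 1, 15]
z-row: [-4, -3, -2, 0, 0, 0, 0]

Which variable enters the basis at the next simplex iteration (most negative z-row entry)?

Negative z-row entries: x1: -4, x2: -3, x3: -2.
The most negative is -4 in column x1, so x1 enters.

x1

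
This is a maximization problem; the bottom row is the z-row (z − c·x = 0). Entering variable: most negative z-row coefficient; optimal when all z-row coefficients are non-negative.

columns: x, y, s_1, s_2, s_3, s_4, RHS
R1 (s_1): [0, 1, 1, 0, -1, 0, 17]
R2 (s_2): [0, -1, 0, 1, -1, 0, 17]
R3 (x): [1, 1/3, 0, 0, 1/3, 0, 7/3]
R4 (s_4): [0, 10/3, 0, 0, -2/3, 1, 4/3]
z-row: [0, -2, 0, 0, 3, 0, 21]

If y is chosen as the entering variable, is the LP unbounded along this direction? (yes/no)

Column y has positive entries in row(s) 1, 3, 4, so the ratio test bounds it — not unbounded.

no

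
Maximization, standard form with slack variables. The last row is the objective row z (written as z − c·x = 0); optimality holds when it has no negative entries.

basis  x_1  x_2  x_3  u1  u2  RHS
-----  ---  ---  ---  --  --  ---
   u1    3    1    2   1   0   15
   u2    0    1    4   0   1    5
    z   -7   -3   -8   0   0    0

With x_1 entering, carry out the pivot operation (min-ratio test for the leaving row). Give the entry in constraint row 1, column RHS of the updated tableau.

5

Ratio test on column x_1 — row 1: 15/3 = 5; row 2: entry 0 ≤ 0. Minimum is 5 at row 1 (u1 leaves); pivot element 3.
Divide row 1 by 3; eliminate column x_1 from the other rows.
In the new row 1, the RHS entry is the old entry divided by the pivot: 15/3 = 5.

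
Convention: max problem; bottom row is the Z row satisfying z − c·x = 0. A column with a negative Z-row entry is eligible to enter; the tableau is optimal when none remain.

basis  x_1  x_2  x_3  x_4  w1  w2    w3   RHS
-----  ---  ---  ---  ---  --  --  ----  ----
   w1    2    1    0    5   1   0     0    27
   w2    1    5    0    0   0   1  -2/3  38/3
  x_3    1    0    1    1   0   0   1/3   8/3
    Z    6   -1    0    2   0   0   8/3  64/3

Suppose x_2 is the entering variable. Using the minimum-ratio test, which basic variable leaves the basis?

Column x_2 entries and ratios — w1: 27/1 = 27; w2: (38/3)/5 = 38/15; x_3: 0 ≤ 0, skip.
Smallest ratio is 38/15 in the row of w2, so w2 leaves.

w2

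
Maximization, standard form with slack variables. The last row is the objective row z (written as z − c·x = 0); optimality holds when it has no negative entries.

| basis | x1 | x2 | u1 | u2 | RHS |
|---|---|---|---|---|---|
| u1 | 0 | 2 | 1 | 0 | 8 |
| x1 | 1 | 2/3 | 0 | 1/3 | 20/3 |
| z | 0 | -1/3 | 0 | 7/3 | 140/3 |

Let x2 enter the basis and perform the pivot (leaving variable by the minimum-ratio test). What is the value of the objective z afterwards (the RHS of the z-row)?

48

Ratio test on column x2 — row 1: 8/2 = 4; row 2: (20/3)/(2/3) = 10. Minimum is 4 at row 1 (u1 leaves); pivot element 2.
Pivot on row 1; the z-row RHS becomes 140/3 − (-1/3)·4 = 48.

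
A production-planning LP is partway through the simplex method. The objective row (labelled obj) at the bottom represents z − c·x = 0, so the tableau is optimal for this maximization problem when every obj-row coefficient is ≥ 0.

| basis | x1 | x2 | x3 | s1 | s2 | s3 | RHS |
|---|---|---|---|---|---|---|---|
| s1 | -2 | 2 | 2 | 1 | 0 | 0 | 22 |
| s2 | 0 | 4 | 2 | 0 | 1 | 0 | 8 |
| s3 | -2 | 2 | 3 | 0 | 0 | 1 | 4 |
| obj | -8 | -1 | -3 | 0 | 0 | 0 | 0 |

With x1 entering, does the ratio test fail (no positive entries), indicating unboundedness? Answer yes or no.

yes

Every constraint-row entry in column x1 is ≤ 0, so increasing x1 is unbounded.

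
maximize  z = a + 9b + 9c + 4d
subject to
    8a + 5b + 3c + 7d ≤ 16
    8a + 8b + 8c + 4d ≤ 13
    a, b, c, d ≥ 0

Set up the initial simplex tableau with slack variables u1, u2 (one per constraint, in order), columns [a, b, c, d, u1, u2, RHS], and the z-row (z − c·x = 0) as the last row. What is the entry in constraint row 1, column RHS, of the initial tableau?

16

The RHS of constraint 1 is b_1 = 16.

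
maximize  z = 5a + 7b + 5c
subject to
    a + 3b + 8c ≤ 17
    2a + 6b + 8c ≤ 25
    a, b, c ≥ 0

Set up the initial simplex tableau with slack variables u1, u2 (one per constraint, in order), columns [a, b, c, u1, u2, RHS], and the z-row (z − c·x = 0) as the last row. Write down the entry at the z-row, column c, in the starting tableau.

-5

The z-row carries the negated objective coefficients: the c entry is -5.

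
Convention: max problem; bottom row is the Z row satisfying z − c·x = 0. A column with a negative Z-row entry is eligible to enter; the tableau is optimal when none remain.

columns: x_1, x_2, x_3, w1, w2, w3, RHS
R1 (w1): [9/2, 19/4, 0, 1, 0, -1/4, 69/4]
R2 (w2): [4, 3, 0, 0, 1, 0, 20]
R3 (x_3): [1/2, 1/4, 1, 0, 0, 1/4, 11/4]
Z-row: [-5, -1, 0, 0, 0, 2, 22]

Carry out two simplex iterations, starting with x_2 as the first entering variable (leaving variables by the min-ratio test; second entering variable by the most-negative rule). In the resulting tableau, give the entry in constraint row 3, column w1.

Ratio test on column x_2 — row 1: (69/4)/(19/4) = 69/19; row 2: 20/3 = 20/3; row 3: (11/4)/(1/4) = 11. Minimum is 69/19 at row 1 (w1 leaves); pivot element 19/4.
Divide row 1 by 19/4; eliminate column x_2 from the other rows.
Second iteration: most negative Z-row entry is -77/19 in column x_1, so x_1 enters.
Ratio test on column x_1 — row 1: (69/19)/(18/19) = 23/6; row 2: (173/19)/(22/19) = 173/22; row 3: (35/19)/(5/19) = 7. Minimum is 23/6 at row 1 (x_2 leaves); pivot element 18/19.
Divide row 1 by 18/19; eliminate column x_1 from the other rows.
After both pivots, the entry at constraint row 3, column w1 is -1/9.

-1/9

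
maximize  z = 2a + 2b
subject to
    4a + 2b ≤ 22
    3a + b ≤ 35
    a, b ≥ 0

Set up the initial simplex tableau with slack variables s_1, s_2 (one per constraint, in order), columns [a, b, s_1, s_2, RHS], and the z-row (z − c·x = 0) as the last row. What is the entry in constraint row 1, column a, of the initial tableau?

Constraint 1 has coefficient 4 on a.

4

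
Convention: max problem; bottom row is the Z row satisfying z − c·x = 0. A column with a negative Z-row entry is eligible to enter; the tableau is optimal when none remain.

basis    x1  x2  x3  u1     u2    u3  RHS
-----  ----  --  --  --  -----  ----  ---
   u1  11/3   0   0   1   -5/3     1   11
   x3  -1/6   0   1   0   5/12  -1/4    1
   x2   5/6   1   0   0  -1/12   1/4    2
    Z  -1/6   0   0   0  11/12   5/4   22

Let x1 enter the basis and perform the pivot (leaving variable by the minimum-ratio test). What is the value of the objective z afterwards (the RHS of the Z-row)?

Ratio test on column x1 — row 1: 11/(11/3) = 3; row 2: entry -1/6 ≤ 0; row 3: 2/(5/6) = 12/5. Minimum is 12/5 at row 3 (x2 leaves); pivot element 5/6.
Pivot on row 3; the Z-row RHS becomes 22 − (-1/6)·(12/5) = 112/5.

112/5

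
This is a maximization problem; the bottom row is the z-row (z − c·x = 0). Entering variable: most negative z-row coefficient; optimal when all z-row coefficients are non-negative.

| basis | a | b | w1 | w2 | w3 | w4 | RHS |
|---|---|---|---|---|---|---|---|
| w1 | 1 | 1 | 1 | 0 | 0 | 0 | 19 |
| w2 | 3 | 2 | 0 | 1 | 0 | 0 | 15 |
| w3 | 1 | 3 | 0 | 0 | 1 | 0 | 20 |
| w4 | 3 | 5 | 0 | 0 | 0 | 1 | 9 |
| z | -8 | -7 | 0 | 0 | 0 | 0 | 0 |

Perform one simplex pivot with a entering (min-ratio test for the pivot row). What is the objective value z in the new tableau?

24

Ratio test on column a — row 1: 19/1 = 19; row 2: 15/3 = 5; row 3: 20/1 = 20; row 4: 9/3 = 3. Minimum is 3 at row 4 (w4 leaves); pivot element 3.
Pivot on row 4; the z-row RHS becomes 0 − (-8)·3 = 24.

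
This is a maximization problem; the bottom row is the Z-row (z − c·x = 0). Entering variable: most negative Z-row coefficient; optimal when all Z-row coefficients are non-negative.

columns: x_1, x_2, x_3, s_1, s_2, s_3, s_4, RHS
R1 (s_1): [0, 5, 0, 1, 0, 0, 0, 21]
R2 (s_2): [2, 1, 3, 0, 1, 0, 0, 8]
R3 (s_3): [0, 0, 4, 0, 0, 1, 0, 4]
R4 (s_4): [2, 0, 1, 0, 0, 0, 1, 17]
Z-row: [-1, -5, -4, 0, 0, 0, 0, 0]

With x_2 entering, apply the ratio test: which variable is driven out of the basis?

s_1

Column x_2 entries and ratios — s_1: 21/5 = 21/5; s_2: 8/1 = 8; s_3: 0 ≤ 0, skip; s_4: 0 ≤ 0, skip.
Smallest ratio is 21/5 in the row of s_1, so s_1 leaves.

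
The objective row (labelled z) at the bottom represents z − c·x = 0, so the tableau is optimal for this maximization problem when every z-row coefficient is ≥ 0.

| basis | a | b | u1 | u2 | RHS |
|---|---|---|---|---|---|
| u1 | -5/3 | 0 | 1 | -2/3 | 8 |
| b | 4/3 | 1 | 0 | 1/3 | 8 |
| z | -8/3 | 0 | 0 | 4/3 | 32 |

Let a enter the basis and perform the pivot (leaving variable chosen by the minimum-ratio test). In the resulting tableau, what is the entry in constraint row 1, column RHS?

Ratio test on column a — row 1: entry -5/3 ≤ 0; row 2: 8/(4/3) = 6. Minimum is 6 at row 2 (b leaves); pivot element 4/3.
Divide row 2 by 4/3; eliminate column a from the other rows.
Row 1 update in column RHS: 8 − (-5/3)·6 = 18.

18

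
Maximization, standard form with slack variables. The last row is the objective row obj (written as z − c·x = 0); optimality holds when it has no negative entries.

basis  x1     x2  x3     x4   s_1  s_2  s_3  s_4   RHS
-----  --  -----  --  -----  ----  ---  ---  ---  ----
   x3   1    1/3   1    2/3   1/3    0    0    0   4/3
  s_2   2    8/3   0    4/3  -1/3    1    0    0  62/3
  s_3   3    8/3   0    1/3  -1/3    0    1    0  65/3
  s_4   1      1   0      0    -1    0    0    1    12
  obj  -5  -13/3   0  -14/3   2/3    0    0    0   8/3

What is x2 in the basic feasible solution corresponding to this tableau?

x2 is not in the basis, so in the current basic feasible solution x2 = 0.

0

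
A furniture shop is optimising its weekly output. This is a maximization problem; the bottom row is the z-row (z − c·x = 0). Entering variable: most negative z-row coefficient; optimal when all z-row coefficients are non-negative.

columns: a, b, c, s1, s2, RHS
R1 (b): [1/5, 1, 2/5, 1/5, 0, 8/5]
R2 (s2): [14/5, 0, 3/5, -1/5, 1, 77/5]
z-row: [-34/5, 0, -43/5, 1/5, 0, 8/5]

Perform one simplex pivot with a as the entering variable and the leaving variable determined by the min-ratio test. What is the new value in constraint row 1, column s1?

3/14

Ratio test on column a — row 1: (8/5)/(1/5) = 8; row 2: (77/5)/(14/5) = 11/2. Minimum is 11/2 at row 2 (s2 leaves); pivot element 14/5.
Divide row 2 by 14/5; eliminate column a from the other rows.
Row 1 update in column s1: 1/5 − (1/5)·(-1/14) = 3/14.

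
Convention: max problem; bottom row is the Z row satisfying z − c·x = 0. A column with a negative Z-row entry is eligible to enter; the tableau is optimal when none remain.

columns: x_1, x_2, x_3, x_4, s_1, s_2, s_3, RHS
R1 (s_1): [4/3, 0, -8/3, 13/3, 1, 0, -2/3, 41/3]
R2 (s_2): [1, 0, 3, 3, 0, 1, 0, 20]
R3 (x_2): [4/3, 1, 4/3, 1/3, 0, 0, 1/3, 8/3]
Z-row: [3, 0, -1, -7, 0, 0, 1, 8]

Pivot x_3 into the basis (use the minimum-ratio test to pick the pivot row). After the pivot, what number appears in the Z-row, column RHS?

Ratio test on column x_3 — row 1: entry -8/3 ≤ 0; row 2: 20/3 = 20/3; row 3: (8/3)/(4/3) = 2. Minimum is 2 at row 3 (x_2 leaves); pivot element 4/3.
Divide row 3 by 4/3; eliminate column x_3 from the other rows.
Z-row update in column RHS: 8 − (-1)·2 = 10.

10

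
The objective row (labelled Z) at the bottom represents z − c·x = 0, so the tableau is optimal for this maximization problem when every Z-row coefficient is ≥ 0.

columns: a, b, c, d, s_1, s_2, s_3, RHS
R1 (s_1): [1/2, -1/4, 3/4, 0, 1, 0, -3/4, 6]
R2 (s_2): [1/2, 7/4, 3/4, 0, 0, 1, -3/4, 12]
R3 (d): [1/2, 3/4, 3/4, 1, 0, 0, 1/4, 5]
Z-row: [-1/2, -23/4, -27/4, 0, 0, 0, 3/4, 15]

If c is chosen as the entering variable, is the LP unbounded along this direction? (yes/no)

no

Column c has positive entries in row(s) 1, 2, 3, so the ratio test bounds it — not unbounded.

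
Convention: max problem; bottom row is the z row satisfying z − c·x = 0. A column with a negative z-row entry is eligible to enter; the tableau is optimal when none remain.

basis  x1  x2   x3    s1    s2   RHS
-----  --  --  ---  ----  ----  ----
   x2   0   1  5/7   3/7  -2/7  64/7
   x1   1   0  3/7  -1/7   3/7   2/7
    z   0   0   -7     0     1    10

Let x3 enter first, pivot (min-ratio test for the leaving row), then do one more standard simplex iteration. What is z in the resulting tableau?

45

Ratio test on column x3 — row 1: (64/7)/(5/7) = 64/5; row 2: (2/7)/(3/7) = 2/3. Minimum is 2/3 at row 2 (x1 leaves); pivot element 3/7.
Pivot on row 2; the z-row RHS becomes 10 − (-7)·(2/3) = 44/3.
Next entering variable (most negative z-row entry -7/3): s1.
Ratio test on column s1 — row 1: (26/3)/(2/3) = 13; row 2: entry -1/3 ≤ 0. Minimum is 13 at row 1 (x2 leaves); pivot element 2/3.
After the second pivot the z-row RHS is 44/3 − (-7/3)·13 = 45.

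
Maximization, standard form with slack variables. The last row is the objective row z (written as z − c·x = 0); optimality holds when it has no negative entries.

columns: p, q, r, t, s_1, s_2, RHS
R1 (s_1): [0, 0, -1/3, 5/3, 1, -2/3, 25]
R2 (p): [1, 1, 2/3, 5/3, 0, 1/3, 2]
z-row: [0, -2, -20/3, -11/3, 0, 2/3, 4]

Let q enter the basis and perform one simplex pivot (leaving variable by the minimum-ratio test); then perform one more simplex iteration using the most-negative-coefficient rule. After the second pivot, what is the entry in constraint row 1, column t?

5/2

Ratio test on column q — row 1: entry 0 ≤ 0; row 2: 2/1 = 2. Minimum is 2 at row 2 (p leaves); pivot element 1.
Divide row 2 by 1; eliminate column q from the other rows.
Second iteration: most negative z-row entry is -16/3 in column r, so r enters.
Ratio test on column r — row 1: entry -1/3 ≤ 0; row 2: 2/(2/3) = 3. Minimum is 3 at row 2 (q leaves); pivot element 2/3.
Divide row 2 by 2/3; eliminate column r from the other rows.
After both pivots, the entry at constraint row 1, column t is 5/2.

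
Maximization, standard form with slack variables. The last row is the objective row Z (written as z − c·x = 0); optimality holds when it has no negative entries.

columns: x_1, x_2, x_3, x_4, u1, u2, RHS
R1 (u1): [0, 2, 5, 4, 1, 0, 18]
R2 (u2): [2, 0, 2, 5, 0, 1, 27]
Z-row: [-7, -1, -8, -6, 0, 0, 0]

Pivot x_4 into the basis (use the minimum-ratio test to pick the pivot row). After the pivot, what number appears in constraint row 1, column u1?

Ratio test on column x_4 — row 1: 18/4 = 9/2; row 2: 27/5 = 27/5. Minimum is 9/2 at row 1 (u1 leaves); pivot element 4.
Divide row 1 by 4; eliminate column x_4 from the other rows.
In the new row 1, the u1 entry is the old entry divided by the pivot: 1/4 = 1/4.

1/4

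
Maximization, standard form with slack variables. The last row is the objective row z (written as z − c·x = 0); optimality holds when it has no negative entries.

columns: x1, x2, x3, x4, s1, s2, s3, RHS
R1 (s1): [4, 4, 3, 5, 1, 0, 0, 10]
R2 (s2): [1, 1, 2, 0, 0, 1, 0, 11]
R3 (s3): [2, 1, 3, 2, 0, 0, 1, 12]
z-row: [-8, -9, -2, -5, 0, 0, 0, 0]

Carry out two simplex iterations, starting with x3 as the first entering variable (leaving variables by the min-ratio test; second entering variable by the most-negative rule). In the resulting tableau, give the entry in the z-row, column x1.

1

Ratio test on column x3 — row 1: 10/3 = 10/3; row 2: 11/2 = 11/2; row 3: 12/3 = 4. Minimum is 10/3 at row 1 (s1 leaves); pivot element 3.
Divide row 1 by 3; eliminate column x3 from the other rows.
Second iteration: most negative z-row entry is -19/3 in column x2, so x2 enters.
Ratio test on column x2 — row 1: (10/3)/(4/3) = 5/2; row 2: entry -5/3 ≤ 0; row 3: entry -3 ≤ 0. Minimum is 5/2 at row 1 (x3 leaves); pivot element 4/3.
Divide row 1 by 4/3; eliminate column x2 from the other rows.
After both pivots, the entry at the z-row, column x1 is 1.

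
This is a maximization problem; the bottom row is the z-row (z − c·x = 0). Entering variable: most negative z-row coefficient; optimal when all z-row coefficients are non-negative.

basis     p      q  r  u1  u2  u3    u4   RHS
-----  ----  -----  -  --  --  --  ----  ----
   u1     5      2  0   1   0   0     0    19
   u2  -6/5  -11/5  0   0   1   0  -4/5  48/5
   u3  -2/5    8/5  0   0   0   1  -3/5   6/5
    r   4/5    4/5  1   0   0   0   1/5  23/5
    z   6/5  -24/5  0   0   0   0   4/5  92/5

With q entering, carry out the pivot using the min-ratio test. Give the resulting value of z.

Ratio test on column q — row 1: 19/2 = 19/2; row 2: entry -11/5 ≤ 0; row 3: (6/5)/(8/5) = 3/4; row 4: (23/5)/(4/5) = 23/4. Minimum is 3/4 at row 3 (u3 leaves); pivot element 8/5.
Pivot on row 3; the z-row RHS becomes 92/5 − (-24/5)·(3/4) = 22.

22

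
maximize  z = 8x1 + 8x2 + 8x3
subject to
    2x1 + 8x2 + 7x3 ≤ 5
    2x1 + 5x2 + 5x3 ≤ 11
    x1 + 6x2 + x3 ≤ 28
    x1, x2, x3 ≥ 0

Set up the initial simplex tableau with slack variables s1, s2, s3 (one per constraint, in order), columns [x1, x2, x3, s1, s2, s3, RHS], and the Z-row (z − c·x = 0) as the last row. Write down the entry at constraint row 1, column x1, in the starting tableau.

2

Constraint 1 has coefficient 2 on x1.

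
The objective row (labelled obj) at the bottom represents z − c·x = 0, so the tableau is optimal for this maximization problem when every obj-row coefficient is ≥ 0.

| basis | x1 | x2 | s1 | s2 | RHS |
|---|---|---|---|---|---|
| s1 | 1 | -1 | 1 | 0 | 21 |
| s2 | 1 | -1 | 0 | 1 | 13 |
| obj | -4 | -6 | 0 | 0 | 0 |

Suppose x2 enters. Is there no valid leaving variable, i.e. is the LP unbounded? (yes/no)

Every constraint-row entry in column x2 is ≤ 0, so increasing x2 is unbounded.

yes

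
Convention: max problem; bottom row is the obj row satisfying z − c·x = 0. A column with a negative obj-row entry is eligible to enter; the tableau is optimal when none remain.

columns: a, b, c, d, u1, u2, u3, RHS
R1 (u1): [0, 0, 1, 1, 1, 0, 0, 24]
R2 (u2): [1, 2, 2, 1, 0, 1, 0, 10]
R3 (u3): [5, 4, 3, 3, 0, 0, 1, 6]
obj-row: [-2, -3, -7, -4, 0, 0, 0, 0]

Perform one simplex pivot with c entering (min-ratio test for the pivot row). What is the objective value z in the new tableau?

14

Ratio test on column c — row 1: 24/1 = 24; row 2: 10/2 = 5; row 3: 6/3 = 2. Minimum is 2 at row 3 (u3 leaves); pivot element 3.
Pivot on row 3; the obj-row RHS becomes 0 − (-7)·2 = 14.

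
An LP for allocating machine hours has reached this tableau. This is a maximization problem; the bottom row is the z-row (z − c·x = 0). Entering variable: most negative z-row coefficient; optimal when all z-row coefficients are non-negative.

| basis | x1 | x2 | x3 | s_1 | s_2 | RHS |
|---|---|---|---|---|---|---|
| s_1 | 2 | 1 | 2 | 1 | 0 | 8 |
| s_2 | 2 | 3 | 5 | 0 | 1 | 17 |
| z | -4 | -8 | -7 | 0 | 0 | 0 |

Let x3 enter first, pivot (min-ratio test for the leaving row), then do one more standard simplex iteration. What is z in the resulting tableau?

136/3

Ratio test on column x3 — row 1: 8/2 = 4; row 2: 17/5 = 17/5. Minimum is 17/5 at row 2 (s_2 leaves); pivot element 5.
Pivot on row 2; the z-row RHS becomes 0 − (-7)·(17/5) = 119/5.
Next entering variable (most negative z-row entry -19/5): x2.
Ratio test on column x2 — row 1: entry -1/5 ≤ 0; row 2: (17/5)/(3/5) = 17/3. Minimum is 17/3 at row 2 (x3 leaves); pivot element 3/5.
After the second pivot the z-row RHS is 119/5 − (-19/5)·(17/3) = 136/3.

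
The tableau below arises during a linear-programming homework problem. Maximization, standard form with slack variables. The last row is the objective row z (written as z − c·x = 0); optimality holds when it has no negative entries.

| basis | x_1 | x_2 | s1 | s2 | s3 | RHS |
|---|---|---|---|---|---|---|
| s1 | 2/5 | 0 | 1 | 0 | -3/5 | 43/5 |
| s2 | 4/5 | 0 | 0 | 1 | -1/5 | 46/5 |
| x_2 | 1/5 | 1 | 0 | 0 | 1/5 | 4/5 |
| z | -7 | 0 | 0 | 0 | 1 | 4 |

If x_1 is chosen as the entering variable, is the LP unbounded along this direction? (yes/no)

no

Column x_1 has positive entries in row(s) 1, 2, 3, so the ratio test bounds it — not unbounded.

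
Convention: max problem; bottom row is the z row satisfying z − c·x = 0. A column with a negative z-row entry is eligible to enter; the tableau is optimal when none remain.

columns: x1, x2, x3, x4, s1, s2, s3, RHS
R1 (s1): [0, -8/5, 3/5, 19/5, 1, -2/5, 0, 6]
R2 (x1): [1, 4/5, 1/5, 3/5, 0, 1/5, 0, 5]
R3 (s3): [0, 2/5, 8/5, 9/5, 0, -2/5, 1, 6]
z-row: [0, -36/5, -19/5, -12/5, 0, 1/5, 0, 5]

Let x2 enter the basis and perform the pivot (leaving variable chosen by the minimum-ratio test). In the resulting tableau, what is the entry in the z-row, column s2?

2

Ratio test on column x2 — row 1: entry -8/5 ≤ 0; row 2: 5/(4/5) = 25/4; row 3: 6/(2/5) = 15. Minimum is 25/4 at row 2 (x1 leaves); pivot element 4/5.
Divide row 2 by 4/5; eliminate column x2 from the other rows.
z-row update in column s2: 1/5 − (-36/5)·(1/4) = 2.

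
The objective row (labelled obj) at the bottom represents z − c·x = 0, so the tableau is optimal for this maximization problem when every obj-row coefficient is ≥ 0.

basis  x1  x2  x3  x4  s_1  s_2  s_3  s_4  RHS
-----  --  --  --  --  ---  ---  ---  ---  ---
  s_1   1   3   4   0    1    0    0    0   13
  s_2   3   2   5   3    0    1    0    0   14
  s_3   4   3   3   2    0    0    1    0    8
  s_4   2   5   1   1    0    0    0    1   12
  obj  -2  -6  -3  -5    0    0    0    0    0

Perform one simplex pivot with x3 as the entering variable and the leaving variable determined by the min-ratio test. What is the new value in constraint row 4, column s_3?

Ratio test on column x3 — row 1: 13/4 = 13/4; row 2: 14/5 = 14/5; row 3: 8/3 = 8/3; row 4: 12/1 = 12. Minimum is 8/3 at row 3 (s_3 leaves); pivot element 3.
Divide row 3 by 3; eliminate column x3 from the other rows.
Row 4 update in column s_3: 0 − 1·(1/3) = -1/3.

-1/3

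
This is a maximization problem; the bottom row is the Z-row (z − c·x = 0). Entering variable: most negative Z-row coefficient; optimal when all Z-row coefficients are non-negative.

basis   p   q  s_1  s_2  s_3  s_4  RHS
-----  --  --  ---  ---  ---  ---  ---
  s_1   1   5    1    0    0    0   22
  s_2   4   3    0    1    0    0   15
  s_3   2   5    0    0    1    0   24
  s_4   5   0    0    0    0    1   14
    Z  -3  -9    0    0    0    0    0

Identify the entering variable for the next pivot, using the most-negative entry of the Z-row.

Negative Z-row entries: p: -3, q: -9.
The most negative is -9 in column q, so q enters.

q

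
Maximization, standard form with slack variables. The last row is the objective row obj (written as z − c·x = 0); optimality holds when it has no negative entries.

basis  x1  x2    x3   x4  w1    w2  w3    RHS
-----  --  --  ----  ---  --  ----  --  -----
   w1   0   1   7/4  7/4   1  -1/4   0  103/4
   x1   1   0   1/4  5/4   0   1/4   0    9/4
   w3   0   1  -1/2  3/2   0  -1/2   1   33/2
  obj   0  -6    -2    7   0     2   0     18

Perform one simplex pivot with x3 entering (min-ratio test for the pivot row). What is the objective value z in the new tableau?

Ratio test on column x3 — row 1: (103/4)/(7/4) = 103/7; row 2: (9/4)/(1/4) = 9; row 3: entry -1/2 ≤ 0. Minimum is 9 at row 2 (x1 leaves); pivot element 1/4.
Pivot on row 2; the obj-row RHS becomes 18 − (-2)·9 = 36.

36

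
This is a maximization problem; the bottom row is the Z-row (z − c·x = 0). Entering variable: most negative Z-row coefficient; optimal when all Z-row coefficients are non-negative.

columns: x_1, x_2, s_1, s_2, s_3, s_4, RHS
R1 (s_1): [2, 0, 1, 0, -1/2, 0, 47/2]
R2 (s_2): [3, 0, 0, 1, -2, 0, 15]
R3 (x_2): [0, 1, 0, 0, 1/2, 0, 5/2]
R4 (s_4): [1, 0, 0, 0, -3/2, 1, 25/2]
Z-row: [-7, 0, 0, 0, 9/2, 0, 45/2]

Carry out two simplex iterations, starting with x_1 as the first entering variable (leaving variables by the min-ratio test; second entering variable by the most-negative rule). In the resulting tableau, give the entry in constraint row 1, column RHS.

28/3

Ratio test on column x_1 — row 1: (47/2)/2 = 47/4; row 2: 15/3 = 5; row 3: entry 0 ≤ 0; row 4: (25/2)/1 = 25/2. Minimum is 5 at row 2 (s_2 leaves); pivot element 3.
Divide row 2 by 3; eliminate column x_1 from the other rows.
Second iteration: most negative Z-row entry is -1/6 in column s_3, so s_3 enters.
Ratio test on column s_3 — row 1: (27/2)/(5/6) = 81/5; row 2: entry -2/3 ≤ 0; row 3: (5/2)/(1/2) = 5; row 4: entry -5/6 ≤ 0. Minimum is 5 at row 3 (x_2 leaves); pivot element 1/2.
Divide row 3 by 1/2; eliminate column s_3 from the other rows.
After both pivots, the entry at constraint row 1, column RHS is 28/3.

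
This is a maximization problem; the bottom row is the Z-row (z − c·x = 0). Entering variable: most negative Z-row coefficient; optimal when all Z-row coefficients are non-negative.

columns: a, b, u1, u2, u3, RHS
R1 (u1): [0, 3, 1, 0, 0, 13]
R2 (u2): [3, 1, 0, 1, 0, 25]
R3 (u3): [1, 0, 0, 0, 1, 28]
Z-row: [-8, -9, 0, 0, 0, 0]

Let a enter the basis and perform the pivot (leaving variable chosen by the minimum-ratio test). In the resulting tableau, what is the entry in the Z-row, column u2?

Ratio test on column a — row 1: entry 0 ≤ 0; row 2: 25/3 = 25/3; row 3: 28/1 = 28. Minimum is 25/3 at row 2 (u2 leaves); pivot element 3.
Divide row 2 by 3; eliminate column a from the other rows.
Z-row update in column u2: 0 − (-8)·(1/3) = 8/3.

8/3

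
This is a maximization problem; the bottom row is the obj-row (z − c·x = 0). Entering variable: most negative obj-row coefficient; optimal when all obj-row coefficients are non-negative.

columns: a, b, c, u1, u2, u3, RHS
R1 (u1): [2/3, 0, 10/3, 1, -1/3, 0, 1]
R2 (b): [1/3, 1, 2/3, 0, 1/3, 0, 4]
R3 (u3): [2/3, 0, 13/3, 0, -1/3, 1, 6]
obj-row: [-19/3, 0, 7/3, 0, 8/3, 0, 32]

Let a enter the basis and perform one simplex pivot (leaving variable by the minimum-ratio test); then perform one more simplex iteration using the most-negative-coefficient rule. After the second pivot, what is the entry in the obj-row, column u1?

9

Ratio test on column a — row 1: 1/(2/3) = 3/2; row 2: 4/(1/3) = 12; row 3: 6/(2/3) = 9. Minimum is 3/2 at row 1 (u1 leaves); pivot element 2/3.
Divide row 1 by 2/3; eliminate column a from the other rows.
Second iteration: most negative obj-row entry is -1/2 in column u2, so u2 enters.
Ratio test on column u2 — row 1: entry -1/2 ≤ 0; row 2: (7/2)/(1/2) = 7; row 3: entry 0 ≤ 0. Minimum is 7 at row 2 (b leaves); pivot element 1/2.
Divide row 2 by 1/2; eliminate column u2 from the other rows.
After both pivots, the entry at the obj-row, column u1 is 9.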